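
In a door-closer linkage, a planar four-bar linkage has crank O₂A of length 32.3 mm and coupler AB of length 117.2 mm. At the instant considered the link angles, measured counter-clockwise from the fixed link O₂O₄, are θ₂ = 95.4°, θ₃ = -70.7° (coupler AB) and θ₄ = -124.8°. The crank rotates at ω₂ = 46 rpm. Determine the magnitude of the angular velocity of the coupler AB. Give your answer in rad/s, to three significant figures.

ω₂ = 4.817 rad/s (from 46 rpm).
Differentiating the loop-closure r₂e^{iθ₂}+r₃e^{iθ₃}=r₁+r₄e^{iθ₄} gives r₂ω₂e^{iθ₂}+r₃ω₃e^{iθ₃}=r₄ω₄e^{iθ₄}.
Eliminating the other unknown: ω₃ = r₂ω₂ sin(θ₄−θ₂) / [r₃ sin(θ₃−θ₄)].
Numerator sine = +0.64546; denominator sine = +0.81004.
Result = 0.0323·4.817·(+0.64546) / (0.1172·(+0.81004)) = +1.0578 rad/s; magnitude 1.0578 rad/s.

1.06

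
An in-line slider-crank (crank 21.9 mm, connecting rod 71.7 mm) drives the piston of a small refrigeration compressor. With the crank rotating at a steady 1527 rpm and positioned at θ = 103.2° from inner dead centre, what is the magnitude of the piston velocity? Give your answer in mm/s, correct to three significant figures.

ω = 2π·1527/60 = 159.9 rad/s
For an in-line slider-crank, x = r cosθ + √(L² − r² sin²θ), so v = −rω sinθ·[1 + r cosθ/√(L² − r² sin²θ)].
With r = 0.0219 m, L = 0.0717 m, θ = 103.2°: √(L² − r² sin²θ) = 0.068456 m.
v = −0.0219·159.9·0.97358·[1 + 0.0219·-0.22835/0.068456] = -3.1604 m/s.
|v| = 3.1604 m/s = 3160.4 mm/s.

3160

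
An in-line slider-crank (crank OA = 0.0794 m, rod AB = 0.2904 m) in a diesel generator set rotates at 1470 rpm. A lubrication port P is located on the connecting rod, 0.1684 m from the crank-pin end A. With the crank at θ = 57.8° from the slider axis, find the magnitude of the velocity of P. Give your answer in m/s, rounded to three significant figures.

11.6

ω = 153.9 rad/s.  Crank-pin speed |V_A| = rω = 12.223 m/s, perpendicular to OA.
Rod angle: sinφ = −(r/L) sinθ ⇒ φ = -13.377°; ω_rod = −rω cosθ/√(L²−r²sin²θ) = -23.054 rad/s.
V_P = V_A + ω_rod × AP, with AP = 0.1684 m along the rod.
Components: V_Px = −rω sinθ − a·ω_rod·sinφ = -11.241 m/s;  V_Py = rω cosθ + a·ω_rod·cosφ = +2.7363 m/s.
|V_P| = √(V_Px² + V_Py²) = 11.569 m/s.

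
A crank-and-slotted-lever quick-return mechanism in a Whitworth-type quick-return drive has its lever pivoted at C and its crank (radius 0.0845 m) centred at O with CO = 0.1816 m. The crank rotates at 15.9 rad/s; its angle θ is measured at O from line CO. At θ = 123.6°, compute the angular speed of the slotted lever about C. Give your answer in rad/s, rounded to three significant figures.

ω = 15.9 rad/s
Crank pin A relative to C: A = (d + r cosθ, r sinθ); lever angle φ = atan2(r sinθ, d + r cosθ).
Differentiating tanφ: φ̇ = rω(d cosθ + r)/(d² + r² + 2dr cosθ).
d² + r² + 2dr cosθ = |CA|² = 0.023135 m²;  d cosθ + r = -0.015996 m.
|ω_lever| = |0.0845·15.9·-0.015996| / 0.023135 = 0.92895 rad/s.

0.929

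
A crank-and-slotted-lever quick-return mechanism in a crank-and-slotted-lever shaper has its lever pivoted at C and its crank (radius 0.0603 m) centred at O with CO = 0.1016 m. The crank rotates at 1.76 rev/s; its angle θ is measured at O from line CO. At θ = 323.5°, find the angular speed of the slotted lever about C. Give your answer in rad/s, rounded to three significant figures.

3.98

ω = 11.06 rad/s (from 1.76 rev/s).
Crank pin A relative to C: A = (d + r cosθ, r sinθ); lever angle φ = atan2(r sinθ, d + r cosθ).
Differentiating tanφ: φ̇ = rω(d cosθ + r)/(d² + r² + 2dr cosθ).
d² + r² + 2dr cosθ = |CA|² = 0.0238083 m²;  d cosθ + r = +0.14197 m.
|ω_lever| = |0.0603·11.06·+0.14197| / 0.0238083 = 3.9763 rad/s.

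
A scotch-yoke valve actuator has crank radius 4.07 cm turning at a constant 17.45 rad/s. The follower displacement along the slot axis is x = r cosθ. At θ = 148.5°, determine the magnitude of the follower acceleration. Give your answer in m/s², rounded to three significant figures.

10.6

ω = 17.45 rad/s
x = r cosθ ⇒ ẍ = −rω² cosθ (ω constant).
|a| = rω²|cosθ| = 0.0407·(17.45)²·|cos 148.5°| = 10.567 m/s².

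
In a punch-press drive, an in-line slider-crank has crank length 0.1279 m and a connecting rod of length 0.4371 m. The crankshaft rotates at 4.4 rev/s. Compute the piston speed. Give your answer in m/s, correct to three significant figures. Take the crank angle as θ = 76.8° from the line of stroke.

ω = 2π·4.4 = 27.65 rad/s
For an in-line slider-crank, x = r cosθ + √(L² − r² sin²θ), so v = −rω sinθ·[1 + r cosθ/√(L² − r² sin²θ)].
With r = 0.1279 m, L = 0.4371 m, θ = 76.8°: √(L² − r² sin²θ) = 0.41899 m.
v = −0.1279·27.65·0.97358·[1 + 0.1279·0.22835/0.41899] = -3.6825 m/s.
|v| = 3.6825 m/s.

3.68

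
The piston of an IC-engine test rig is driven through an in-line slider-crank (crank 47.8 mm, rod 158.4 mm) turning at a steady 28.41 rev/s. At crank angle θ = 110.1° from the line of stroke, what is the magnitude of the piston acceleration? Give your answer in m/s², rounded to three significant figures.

885

ω = 2π·28.4 = 178.5 rad/s
x(θ) = r cosθ + √(L² − r² sin²θ); with ω constant, a = ω²·d²x/dθ².
d²x/dθ² = −r cosθ − r²(cos2θ)/√u − r⁴ sin²2θ/(4u^{3/2}),  u = L² − r² sin²θ = 0.0230756 m².
Substituting r = 0.0478 m, L = 0.1584 m, θ = 110.1°: d²x/dθ² = +0.02776 m.
a = ω²·d²x/dθ² = (178.5)²·(+0.02776) = +884.55 m/s²;  |a| = 884.55 m/s².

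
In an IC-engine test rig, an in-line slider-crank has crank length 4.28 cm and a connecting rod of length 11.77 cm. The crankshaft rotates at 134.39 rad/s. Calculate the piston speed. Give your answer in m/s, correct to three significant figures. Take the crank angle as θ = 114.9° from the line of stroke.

ω = 134.4 rad/s
For an in-line slider-crank, x = r cosθ + √(L² − r² sin²θ), so v = −rω sinθ·[1 + r cosθ/√(L² − r² sin²θ)].
With r = 0.0428 m, L = 0.1177 m, θ = 114.9°: √(L² − r² sin²θ) = 0.11111 m.
v = −0.0428·134.4·0.90704·[1 + 0.0428·-0.42104/0.11111] = -4.3711 m/s.
|v| = 4.3711 m/s.

4.37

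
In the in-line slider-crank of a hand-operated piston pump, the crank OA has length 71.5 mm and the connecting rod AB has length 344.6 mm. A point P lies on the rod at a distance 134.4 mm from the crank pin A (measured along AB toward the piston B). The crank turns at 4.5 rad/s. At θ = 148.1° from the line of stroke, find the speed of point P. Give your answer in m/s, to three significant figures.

0.230

ω = 4.5 rad/s.  Crank-pin speed |V_A| = rω = 0.32175 m/s, perpendicular to OA.
Rod angle: sinφ = −(r/L) sinθ ⇒ φ = -6.295°; ω_rod = −rω cosθ/√(L²−r²sin²θ) = +0.79749 rad/s.
V_P = V_A + ω_rod × AP, with AP = 0.1344 m along the rod.
Components: V_Px = −rω sinθ − a·ω_rod·sinφ = -0.15827 m/s;  V_Py = rω cosθ + a·ω_rod·cosφ = -0.16662 m/s.
|V_P| = √(V_Px² + V_Py²) = 0.22981 m/s.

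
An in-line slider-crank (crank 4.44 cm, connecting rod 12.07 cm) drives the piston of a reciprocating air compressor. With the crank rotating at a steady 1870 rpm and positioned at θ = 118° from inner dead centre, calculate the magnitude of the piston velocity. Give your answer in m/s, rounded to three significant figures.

ω = 2π·1870/60 = 195.8 rad/s
For an in-line slider-crank, x = r cosθ + √(L² − r² sin²θ), so v = −rω sinθ·[1 + r cosθ/√(L² − r² sin²θ)].
With r = 0.0444 m, L = 0.1207 m, θ = 118°: √(L² − r² sin²θ) = 0.11416 m.
v = −0.0444·195.8·0.88295·[1 + 0.0444·-0.46947/0.11416] = -6.2752 m/s.
|v| = 6.2752 m/s.

6.28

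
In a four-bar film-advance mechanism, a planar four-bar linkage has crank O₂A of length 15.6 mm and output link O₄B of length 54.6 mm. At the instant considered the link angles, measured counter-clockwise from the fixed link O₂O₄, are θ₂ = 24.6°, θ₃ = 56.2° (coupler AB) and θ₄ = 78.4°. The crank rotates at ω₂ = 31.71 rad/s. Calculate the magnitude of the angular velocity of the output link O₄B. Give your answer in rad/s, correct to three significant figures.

ω₂ = 31.71 rad/s
Differentiating the loop-closure r₂e^{iθ₂}+r₃e^{iθ₃}=r₁+r₄e^{iθ₄} gives r₂ω₂e^{iθ₂}+r₃ω₃e^{iθ₃}=r₄ω₄e^{iθ₄}.
Eliminating the other unknown: ω₄ = r₂ω₂ sin(θ₂−θ₃) / [r₄ sin(θ₄−θ₃)].
Numerator sine = -0.52399; denominator sine = +0.37784.
Result = 0.0156·31.71·(-0.52399) / (0.0546·(+0.37784)) = -12.564 rad/s; magnitude 12.564 rad/s.

12.6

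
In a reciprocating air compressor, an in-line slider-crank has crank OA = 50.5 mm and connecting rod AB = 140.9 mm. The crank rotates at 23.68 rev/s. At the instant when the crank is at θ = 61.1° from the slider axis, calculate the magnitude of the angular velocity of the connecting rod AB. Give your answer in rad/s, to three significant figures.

ω = 148.8 rad/s (converted from 23.68 rev/s).
The rod makes angle φ with the slider axis where L sinφ = r sinθ; differentiating, L cosφ·φ̇ = r ω cosθ.
L cosφ = √(L² − r² sin²θ) = 0.13378 m.
|ω_rod| = r ω |cosθ| / √(L² − r² sin²θ) = 0.0505·148.8·0.48328/0.13378 = 27.142 rad/s.

27.1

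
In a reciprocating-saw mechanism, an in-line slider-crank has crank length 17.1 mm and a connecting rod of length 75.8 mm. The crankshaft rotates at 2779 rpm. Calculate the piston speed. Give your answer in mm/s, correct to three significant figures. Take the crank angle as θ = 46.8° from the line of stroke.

ω = 2π·2779/60 = 291 rad/s
For an in-line slider-crank, x = r cosθ + √(L² − r² sin²θ), so v = −rω sinθ·[1 + r cosθ/√(L² − r² sin²θ)].
With r = 0.0171 m, L = 0.0758 m, θ = 46.8°: √(L² − r² sin²θ) = 0.074768 m.
v = −0.0171·291·0.72897·[1 + 0.0171·0.68455/0.074768] = -4.1956 m/s.
|v| = 4.1956 m/s = 4195.6 mm/s.

4200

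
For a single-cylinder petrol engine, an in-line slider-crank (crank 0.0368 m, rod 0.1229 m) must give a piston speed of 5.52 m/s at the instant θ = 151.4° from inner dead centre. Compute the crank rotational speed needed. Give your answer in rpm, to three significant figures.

4070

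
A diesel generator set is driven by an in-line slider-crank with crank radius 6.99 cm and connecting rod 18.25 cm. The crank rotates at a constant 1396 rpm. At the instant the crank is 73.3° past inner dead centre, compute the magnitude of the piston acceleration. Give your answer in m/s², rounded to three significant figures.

ω = 2π·1396/60 = 146.2 rad/s
x(θ) = r cosθ + √(L² − r² sin²θ); with ω constant, a = ω²·d²x/dθ².
d²x/dθ² = −r cosθ − r²(cos2θ)/√u − r⁴ sin²2θ/(4u^{3/2}),  u = L² − r² sin²θ = 0.0288237 m².
Substituting r = 0.0699 m, L = 0.1825 m, θ = 73.3°: d²x/dθ² = +0.0035702 m.
a = ω²·d²x/dθ² = (146.2)²·(+0.0035702) = +76.3 m/s²;  |a| = 76.3 m/s².

76.3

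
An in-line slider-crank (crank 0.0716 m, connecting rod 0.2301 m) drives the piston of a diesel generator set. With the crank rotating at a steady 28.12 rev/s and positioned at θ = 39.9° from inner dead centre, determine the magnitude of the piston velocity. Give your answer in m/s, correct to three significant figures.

10.1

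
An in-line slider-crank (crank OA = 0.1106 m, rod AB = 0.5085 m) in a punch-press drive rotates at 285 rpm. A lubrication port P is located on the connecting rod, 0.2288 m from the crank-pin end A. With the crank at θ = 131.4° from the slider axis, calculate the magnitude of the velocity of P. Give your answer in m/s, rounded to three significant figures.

ω = 29.85 rad/s.  Crank-pin speed |V_A| = rω = 3.3009 m/s, perpendicular to OA.
Rod angle: sinφ = −(r/L) sinθ ⇒ φ = -9.390°; ω_rod = −rω cosθ/√(L²−r²sin²θ) = +4.3511 rad/s.
V_P = V_A + ω_rod × AP, with AP = 0.2288 m along the rod.
Components: V_Px = −rω sinθ − a·ω_rod·sinφ = -2.3136 m/s;  V_Py = rω cosθ + a·ω_rod·cosφ = -1.2007 m/s.
|V_P| = √(V_Px² + V_Py²) = 2.6066 m/s.

2.61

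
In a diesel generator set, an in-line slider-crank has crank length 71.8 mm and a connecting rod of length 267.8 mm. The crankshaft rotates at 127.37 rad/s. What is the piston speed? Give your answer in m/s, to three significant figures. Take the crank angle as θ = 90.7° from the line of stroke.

ω = 127.4 rad/s
For an in-line slider-crank, x = r cosθ + √(L² − r² sin²θ), so v = −rω sinθ·[1 + r cosθ/√(L² − r² sin²θ)].
With r = 0.0718 m, L = 0.2678 m, θ = 90.7°: √(L² − r² sin²θ) = 0.258 m.
v = −0.0718·127.4·0.99993·[1 + 0.0718·-0.01222/0.258] = -9.1134 m/s.
|v| = 9.1134 m/s.

9.11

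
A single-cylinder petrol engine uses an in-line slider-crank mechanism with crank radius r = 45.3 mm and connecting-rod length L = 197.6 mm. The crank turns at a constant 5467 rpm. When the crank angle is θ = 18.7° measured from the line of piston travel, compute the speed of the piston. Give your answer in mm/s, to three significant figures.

10100

ω = 2π·5467/60 = 572.5 rad/s
For an in-line slider-crank, x = r cosθ + √(L² − r² sin²θ), so v = −rω sinθ·[1 + r cosθ/√(L² − r² sin²θ)].
With r = 0.0453 m, L = 0.1976 m, θ = 18.7°: √(L² − r² sin²θ) = 0.19707 m.
v = −0.0453·572.5·0.32061·[1 + 0.0453·0.94721/0.19707] = -10.125 m/s.
|v| = 10.125 m/s = 10125 mm/s.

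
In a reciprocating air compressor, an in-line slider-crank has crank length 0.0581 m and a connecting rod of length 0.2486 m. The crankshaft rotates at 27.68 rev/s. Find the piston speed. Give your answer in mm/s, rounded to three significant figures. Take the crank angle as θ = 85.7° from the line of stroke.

ω = 2π·27.7 = 173.9 rad/s
For an in-line slider-crank, x = r cosθ + √(L² − r² sin²θ), so v = −rω sinθ·[1 + r cosθ/√(L² − r² sin²θ)].
With r = 0.0581 m, L = 0.2486 m, θ = 85.7°: √(L² − r² sin²θ) = 0.24175 m.
v = −0.0581·173.9·0.99719·[1 + 0.0581·0.07498/0.24175] = -10.258 m/s.
|v| = 10.258 m/s = 10258 mm/s.

10300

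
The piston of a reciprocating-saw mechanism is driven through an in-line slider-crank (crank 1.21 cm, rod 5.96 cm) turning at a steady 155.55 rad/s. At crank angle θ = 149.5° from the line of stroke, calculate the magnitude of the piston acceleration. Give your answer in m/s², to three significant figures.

ω = 155.6 rad/s
x(θ) = r cosθ + √(L² − r² sin²θ); with ω constant, a = ω²·d²x/dθ².
d²x/dθ² = −r cosθ − r²(cos2θ)/√u − r⁴ sin²2θ/(4u^{3/2}),  u = L² − r² sin²θ = 0.00351445 m².
Substituting r = 0.0121 m, L = 0.0596 m, θ = 149.5°: d²x/dθ² = +0.0092087 m.
a = ω²·d²x/dθ² = (155.6)²·(+0.0092087) = +222.81 m/s²;  |a| = 222.81 m/s².

223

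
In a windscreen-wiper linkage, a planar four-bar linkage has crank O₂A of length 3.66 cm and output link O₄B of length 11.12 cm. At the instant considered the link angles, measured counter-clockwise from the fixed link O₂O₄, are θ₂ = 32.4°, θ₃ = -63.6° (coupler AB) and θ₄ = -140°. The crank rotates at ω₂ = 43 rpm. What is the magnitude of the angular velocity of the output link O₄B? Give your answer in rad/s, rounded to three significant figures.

1.52

ω₂ = 4.503 rad/s (from 43 rpm).
Differentiating the loop-closure r₂e^{iθ₂}+r₃e^{iθ₃}=r₁+r₄e^{iθ₄} gives r₂ω₂e^{iθ₂}+r₃ω₃e^{iθ₃}=r₄ω₄e^{iθ₄}.
Eliminating the other unknown: ω₄ = r₂ω₂ sin(θ₂−θ₃) / [r₄ sin(θ₄−θ₃)].
Numerator sine = +0.99452; denominator sine = -0.97196.
Result = 0.0366·4.503·(+0.99452) / (0.1112·(-0.97196)) = -1.5165 rad/s; magnitude 1.5165 rad/s.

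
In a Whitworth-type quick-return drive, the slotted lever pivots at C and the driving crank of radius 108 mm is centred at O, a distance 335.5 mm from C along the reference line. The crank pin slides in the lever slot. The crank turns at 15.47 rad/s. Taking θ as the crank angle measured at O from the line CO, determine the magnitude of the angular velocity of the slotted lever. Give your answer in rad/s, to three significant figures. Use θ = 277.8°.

ω = 15.47 rad/s
Crank pin A relative to C: A = (d + r cosθ, r sinθ); lever angle φ = atan2(r sinθ, d + r cosθ).
Differentiating tanφ: φ̇ = rω(d cosθ + r)/(d² + r² + 2dr cosθ).
d² + r² + 2dr cosθ = |CA|² = 0.134059 m²;  d cosθ + r = +0.15353 m.
|ω_lever| = |0.108·15.47·+0.15353| / 0.134059 = 1.9135 rad/s.

1.91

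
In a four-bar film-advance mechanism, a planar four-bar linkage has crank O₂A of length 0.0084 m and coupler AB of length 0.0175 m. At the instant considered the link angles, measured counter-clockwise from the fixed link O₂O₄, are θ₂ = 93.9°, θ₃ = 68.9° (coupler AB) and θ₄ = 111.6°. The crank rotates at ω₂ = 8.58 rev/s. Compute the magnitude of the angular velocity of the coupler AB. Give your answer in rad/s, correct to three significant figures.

ω₂ = 53.91 rad/s (from 8.58 rev/s).
Differentiating the loop-closure r₂e^{iθ₂}+r₃e^{iθ₃}=r₁+r₄e^{iθ₄} gives r₂ω₂e^{iθ₂}+r₃ω₃e^{iθ₃}=r₄ω₄e^{iθ₄}.
Eliminating the other unknown: ω₃ = r₂ω₂ sin(θ₄−θ₂) / [r₃ sin(θ₃−θ₄)].
Numerator sine = +0.30403; denominator sine = -0.67816.
Result = 0.0084·53.91·(+0.30403) / (0.0175·(-0.67816)) = -11.601 rad/s; magnitude 11.601 rad/s.

11.6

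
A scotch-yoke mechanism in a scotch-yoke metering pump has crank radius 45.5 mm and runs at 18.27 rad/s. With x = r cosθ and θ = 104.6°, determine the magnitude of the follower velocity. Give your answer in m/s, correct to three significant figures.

0.804

ω = 18.27 rad/s
x = r cosθ ⇒ ẋ = −rω sinθ.
|v| = rω|sinθ| = 0.0455·18.27·|sin 104.6°| = 0.80444 m/s.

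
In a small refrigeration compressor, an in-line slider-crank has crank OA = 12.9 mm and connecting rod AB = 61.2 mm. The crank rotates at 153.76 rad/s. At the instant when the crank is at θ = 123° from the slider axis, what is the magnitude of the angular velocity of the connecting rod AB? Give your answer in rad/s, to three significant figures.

17.9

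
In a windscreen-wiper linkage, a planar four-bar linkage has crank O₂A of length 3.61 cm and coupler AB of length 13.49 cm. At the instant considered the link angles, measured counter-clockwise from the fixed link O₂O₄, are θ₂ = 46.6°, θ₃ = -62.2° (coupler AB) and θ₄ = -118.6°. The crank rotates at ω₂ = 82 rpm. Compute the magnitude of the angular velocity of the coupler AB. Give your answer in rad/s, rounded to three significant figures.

ω₂ = 8.587 rad/s (from 82 rpm).
Differentiating the loop-closure r₂e^{iθ₂}+r₃e^{iθ₃}=r₁+r₄e^{iθ₄} gives r₂ω₂e^{iθ₂}+r₃ω₃e^{iθ₃}=r₄ω₄e^{iθ₄}.
Eliminating the other unknown: ω₃ = r₂ω₂ sin(θ₄−θ₂) / [r₃ sin(θ₃−θ₄)].
Numerator sine = -0.25545; denominator sine = +0.83292.
Result = 0.0361·8.587·(-0.25545) / (0.1349·(+0.83292)) = -0.70475 rad/s; magnitude 0.70475 rad/s.

0.705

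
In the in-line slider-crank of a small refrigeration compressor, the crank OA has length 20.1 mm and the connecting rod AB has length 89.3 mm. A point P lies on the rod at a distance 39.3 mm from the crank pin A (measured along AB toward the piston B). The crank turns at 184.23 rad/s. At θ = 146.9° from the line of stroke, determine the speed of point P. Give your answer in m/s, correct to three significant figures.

ω = 184.2 rad/s.  Crank-pin speed |V_A| = rω = 3.703 m/s, perpendicular to OA.
Rod angle: sinφ = −(r/L) sinθ ⇒ φ = -7.061°; ω_rod = −rω cosθ/√(L²−r²sin²θ) = +35.003 rad/s.
V_P = V_A + ω_rod × AP, with AP = 0.0393 m along the rod.
Components: V_Px = −rω sinθ − a·ω_rod·sinφ = -1.8531 m/s;  V_Py = rω cosθ + a·ω_rod·cosφ = -1.7369 m/s.
|V_P| = √(V_Px² + V_Py²) = 2.5399 m/s.

2.54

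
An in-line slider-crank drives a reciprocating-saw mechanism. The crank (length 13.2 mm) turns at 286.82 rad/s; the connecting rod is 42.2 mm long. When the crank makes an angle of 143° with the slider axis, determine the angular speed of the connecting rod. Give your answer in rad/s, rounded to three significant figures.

73.0

ω = 286.8 rad/s
The rod makes angle φ with the slider axis where L sinφ = r sinθ; differentiating, L cosφ·φ̇ = r ω cosθ.
L cosφ = √(L² − r² sin²θ) = 0.041446 m.
|ω_rod| = r ω |cosθ| / √(L² − r² sin²θ) = 0.0132·286.8·0.79864/0.041446 = 72.955 rad/s.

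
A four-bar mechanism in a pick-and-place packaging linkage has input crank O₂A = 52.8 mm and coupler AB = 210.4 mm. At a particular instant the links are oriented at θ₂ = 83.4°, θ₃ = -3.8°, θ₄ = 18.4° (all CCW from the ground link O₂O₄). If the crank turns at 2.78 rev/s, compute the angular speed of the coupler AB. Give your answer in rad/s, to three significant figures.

10.5

ω₂ = 17.47 rad/s (from 2.78 rev/s).
Differentiating the loop-closure r₂e^{iθ₂}+r₃e^{iθ₃}=r₁+r₄e^{iθ₄} gives r₂ω₂e^{iθ₂}+r₃ω₃e^{iθ₃}=r₄ω₄e^{iθ₄}.
Eliminating the other unknown: ω₃ = r₂ω₂ sin(θ₄−θ₂) / [r₃ sin(θ₃−θ₄)].
Numerator sine = -0.90631; denominator sine = -0.37784.
Result = 0.0528·17.47·(-0.90631) / (0.2104·(-0.37784)) = +10.514 rad/s; magnitude 10.514 rad/s.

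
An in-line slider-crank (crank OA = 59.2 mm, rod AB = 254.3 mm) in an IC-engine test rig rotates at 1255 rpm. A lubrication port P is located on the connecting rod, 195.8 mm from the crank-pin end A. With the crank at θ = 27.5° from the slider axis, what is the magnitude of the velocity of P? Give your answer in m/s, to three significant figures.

4.46

ω = 131.4 rad/s.  Crank-pin speed |V_A| = rω = 7.7803 m/s, perpendicular to OA.
Rod angle: sinφ = −(r/L) sinθ ⇒ φ = -6.171°; ω_rod = −rω cosθ/√(L²−r²sin²θ) = -27.296 rad/s.
V_P = V_A + ω_rod × AP, with AP = 0.1958 m along the rod.
Components: V_Px = −rω sinθ − a·ω_rod·sinφ = -4.167 m/s;  V_Py = rω cosθ + a·ω_rod·cosφ = +1.5876 m/s.
|V_P| = √(V_Px² + V_Py²) = 4.4592 m/s.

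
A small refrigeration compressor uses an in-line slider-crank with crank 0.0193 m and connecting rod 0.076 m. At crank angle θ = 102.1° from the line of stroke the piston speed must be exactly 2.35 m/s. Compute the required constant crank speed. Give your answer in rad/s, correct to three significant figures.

132

For an in-line slider-crank, |v_piston| = rω|sinθ|·[1 + r cosθ/√(L² − r² sin²θ)].
With r = 0.0193 m, L = 0.076 m, θ = 102.1°: the bracketed kinematic factor |dx/dθ| = 0.017834 m.
ω = v/|dx/dθ| = 2.35/0.017834 = 131.77 rad/s.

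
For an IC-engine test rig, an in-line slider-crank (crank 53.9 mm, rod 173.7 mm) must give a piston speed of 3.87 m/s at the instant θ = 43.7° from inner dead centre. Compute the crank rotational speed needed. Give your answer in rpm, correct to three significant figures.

For an in-line slider-crank, |v_piston| = rω|sinθ|·[1 + r cosθ/√(L² − r² sin²θ)].
With r = 0.0539 m, L = 0.1737 m, θ = 43.7°: the bracketed kinematic factor |dx/dθ| = 0.045792 m.
ω = v/|dx/dθ| = 3.87/0.045792 = 84.513 rad/s.
N = 60ω/(2π) = 807.04 rpm.

807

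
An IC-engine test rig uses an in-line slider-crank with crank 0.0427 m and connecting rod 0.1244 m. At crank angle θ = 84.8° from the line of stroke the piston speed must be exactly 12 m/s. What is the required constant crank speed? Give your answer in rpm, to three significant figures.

For an in-line slider-crank, |v_piston| = rω|sinθ|·[1 + r cosθ/√(L² − r² sin²θ)].
With r = 0.0427 m, L = 0.1244 m, θ = 84.8°: the bracketed kinematic factor |dx/dθ| = 0.043932 m.
ω = v/|dx/dθ| = 12/0.043932 = 273.15 rad/s.
N = 60ω/(2π) = 2608.4 rpm.

2610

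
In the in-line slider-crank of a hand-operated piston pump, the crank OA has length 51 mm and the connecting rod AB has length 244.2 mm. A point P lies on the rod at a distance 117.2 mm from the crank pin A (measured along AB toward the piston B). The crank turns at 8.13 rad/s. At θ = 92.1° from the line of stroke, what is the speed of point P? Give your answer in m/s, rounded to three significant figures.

0.413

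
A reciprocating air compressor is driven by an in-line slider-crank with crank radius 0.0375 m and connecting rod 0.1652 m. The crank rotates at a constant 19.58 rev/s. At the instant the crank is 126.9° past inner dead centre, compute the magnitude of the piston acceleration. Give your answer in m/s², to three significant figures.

ω = 2π·19.6 = 123 rad/s
x(θ) = r cosθ + √(L² − r² sin²θ); with ω constant, a = ω²·d²x/dθ².
d²x/dθ² = −r cosθ − r²(cos2θ)/√u − r⁴ sin²2θ/(4u^{3/2}),  u = L² − r² sin²θ = 0.0263917 m².
Substituting r = 0.0375 m, L = 0.1652 m, θ = 126.9°: d²x/dθ² = +0.024824 m.
a = ω²·d²x/dθ² = (123)²·(+0.024824) = +375.72 m/s²;  |a| = 375.72 m/s².

376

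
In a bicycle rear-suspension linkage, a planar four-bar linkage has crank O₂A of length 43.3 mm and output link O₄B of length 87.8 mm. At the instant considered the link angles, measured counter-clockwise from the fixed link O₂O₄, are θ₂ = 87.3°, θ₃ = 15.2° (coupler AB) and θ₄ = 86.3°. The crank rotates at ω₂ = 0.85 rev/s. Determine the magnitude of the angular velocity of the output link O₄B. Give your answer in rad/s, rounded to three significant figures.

2.65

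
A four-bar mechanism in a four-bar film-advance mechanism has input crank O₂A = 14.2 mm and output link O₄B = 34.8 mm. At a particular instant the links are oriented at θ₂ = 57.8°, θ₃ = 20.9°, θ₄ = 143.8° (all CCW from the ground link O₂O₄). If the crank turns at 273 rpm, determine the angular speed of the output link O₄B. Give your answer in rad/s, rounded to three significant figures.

ω₂ = 28.59 rad/s (from 273 rpm).
Differentiating the loop-closure r₂e^{iθ₂}+r₃e^{iθ₃}=r₁+r₄e^{iθ₄} gives r₂ω₂e^{iθ₂}+r₃ω₃e^{iθ₃}=r₄ω₄e^{iθ₄}.
Eliminating the other unknown: ω₄ = r₂ω₂ sin(θ₂−θ₃) / [r₄ sin(θ₄−θ₃)].
Numerator sine = +0.60042; denominator sine = +0.83962.
Result = 0.0142·28.59·(+0.60042) / (0.0348·(+0.83962)) = +8.3421 rad/s; magnitude 8.3421 rad/s.

8.34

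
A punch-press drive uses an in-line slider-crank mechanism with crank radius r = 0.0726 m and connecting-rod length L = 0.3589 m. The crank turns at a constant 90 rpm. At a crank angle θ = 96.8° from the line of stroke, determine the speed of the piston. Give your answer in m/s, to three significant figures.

0.663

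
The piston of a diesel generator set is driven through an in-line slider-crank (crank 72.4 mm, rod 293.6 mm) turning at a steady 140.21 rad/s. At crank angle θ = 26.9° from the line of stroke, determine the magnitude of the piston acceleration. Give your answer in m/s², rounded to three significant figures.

ω = 140.2 rad/s
x(θ) = r cosθ + √(L² − r² sin²θ); with ω constant, a = ω²·d²x/dθ².
d²x/dθ² = −r cosθ − r²(cos2θ)/√u − r⁴ sin²2θ/(4u^{3/2}),  u = L² − r² sin²θ = 0.085128 m².
Substituting r = 0.0724 m, L = 0.2936 m, θ = 26.9°: d²x/dθ² = -0.075357 m.
a = ω²·d²x/dθ² = (140.2)²·(-0.075357) = -1481.4 m/s²;  |a| = 1481.4 m/s².

1480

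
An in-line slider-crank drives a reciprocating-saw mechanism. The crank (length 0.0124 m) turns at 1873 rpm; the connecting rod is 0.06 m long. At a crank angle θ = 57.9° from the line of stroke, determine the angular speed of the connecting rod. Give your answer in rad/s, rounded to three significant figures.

21.9

ω = 196.1 rad/s (converted from 1873 rpm).
The rod makes angle φ with the slider axis where L sinφ = r sinθ; differentiating, L cosφ·φ̇ = r ω cosθ.
L cosφ = √(L² − r² sin²θ) = 0.059073 m.
|ω_rod| = r ω |cosθ| / √(L² − r² sin²θ) = 0.0124·196.1·0.53140/0.059073 = 21.878 rad/s.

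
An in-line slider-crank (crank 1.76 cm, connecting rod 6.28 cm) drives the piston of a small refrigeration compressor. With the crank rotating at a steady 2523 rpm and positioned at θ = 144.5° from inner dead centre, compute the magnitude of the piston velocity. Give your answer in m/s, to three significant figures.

2.08

ω = 2π·2523/60 = 264.2 rad/s
For an in-line slider-crank, x = r cosθ + √(L² − r² sin²θ), so v = −rω sinθ·[1 + r cosθ/√(L² − r² sin²θ)].
With r = 0.0176 m, L = 0.0628 m, θ = 144.5°: √(L² − r² sin²θ) = 0.061963 m.
v = −0.0176·264.2·0.58070·[1 + 0.0176·-0.81412/0.061963] = -2.0759 m/s.
|v| = 2.0759 m/s.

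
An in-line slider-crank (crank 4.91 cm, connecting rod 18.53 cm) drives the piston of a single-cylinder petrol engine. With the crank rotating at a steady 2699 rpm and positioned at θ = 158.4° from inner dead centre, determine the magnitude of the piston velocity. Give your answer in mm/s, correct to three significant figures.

ω = 2π·2699/60 = 282.6 rad/s
For an in-line slider-crank, x = r cosθ + √(L² − r² sin²θ), so v = −rω sinθ·[1 + r cosθ/√(L² − r² sin²θ)].
With r = 0.0491 m, L = 0.1853 m, θ = 158.4°: √(L² − r² sin²θ) = 0.18442 m.
v = −0.0491·282.6·0.36812·[1 + 0.0491·-0.92978/0.18442] = -3.844 m/s.
|v| = 3.844 m/s = 3844 mm/s.

3840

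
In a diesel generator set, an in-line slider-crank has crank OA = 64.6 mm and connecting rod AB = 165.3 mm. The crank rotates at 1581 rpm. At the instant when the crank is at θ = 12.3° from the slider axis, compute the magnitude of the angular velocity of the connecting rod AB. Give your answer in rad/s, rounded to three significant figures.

ω = 165.6 rad/s (converted from 1581 rpm).
The rod makes angle φ with the slider axis where L sinφ = r sinθ; differentiating, L cosφ·φ̇ = r ω cosθ.
L cosφ = √(L² − r² sin²θ) = 0.16473 m.
|ω_rod| = r ω |cosθ| / √(L² − r² sin²θ) = 0.0646·165.6·0.97705/0.16473 = 63.437 rad/s.

63.4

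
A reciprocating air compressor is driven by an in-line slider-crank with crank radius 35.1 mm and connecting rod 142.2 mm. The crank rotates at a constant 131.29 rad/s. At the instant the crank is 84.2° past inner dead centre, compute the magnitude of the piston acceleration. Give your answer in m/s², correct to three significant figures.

89.7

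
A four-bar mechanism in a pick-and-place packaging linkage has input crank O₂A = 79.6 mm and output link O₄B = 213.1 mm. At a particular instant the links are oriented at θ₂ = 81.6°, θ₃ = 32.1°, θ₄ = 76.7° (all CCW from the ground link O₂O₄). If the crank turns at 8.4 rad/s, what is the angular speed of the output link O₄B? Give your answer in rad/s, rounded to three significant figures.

3.40

ω₂ = 8.4 rad/s
Differentiating the loop-closure r₂e^{iθ₂}+r₃e^{iθ₃}=r₁+r₄e^{iθ₄} gives r₂ω₂e^{iθ₂}+r₃ω₃e^{iθ₃}=r₄ω₄e^{iθ₄}.
Eliminating the other unknown: ω₄ = r₂ω₂ sin(θ₂−θ₃) / [r₄ sin(θ₄−θ₃)].
Numerator sine = +0.76041; denominator sine = +0.70215.
Result = 0.0796·8.4·(+0.76041) / (0.2131·(+0.70215)) = +3.398 rad/s; magnitude 3.398 rad/s.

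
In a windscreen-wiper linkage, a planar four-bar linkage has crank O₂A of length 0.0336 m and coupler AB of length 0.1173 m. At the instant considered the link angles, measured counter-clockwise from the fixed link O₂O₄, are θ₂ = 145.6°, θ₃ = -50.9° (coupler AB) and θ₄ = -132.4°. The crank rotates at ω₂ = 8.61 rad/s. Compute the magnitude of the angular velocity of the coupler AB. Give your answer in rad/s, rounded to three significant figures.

2.47

ω₂ = 8.61 rad/s
Differentiating the loop-closure r₂e^{iθ₂}+r₃e^{iθ₃}=r₁+r₄e^{iθ₄} gives r₂ω₂e^{iθ₂}+r₃ω₃e^{iθ₃}=r₄ω₄e^{iθ₄}.
Eliminating the other unknown: ω₃ = r₂ω₂ sin(θ₄−θ₂) / [r₃ sin(θ₃−θ₄)].
Numerator sine = +0.99027; denominator sine = +0.98902.
Result = 0.0336·8.61·(+0.99027) / (0.1173·(+0.98902)) = +2.4694 rad/s; magnitude 2.4694 rad/s.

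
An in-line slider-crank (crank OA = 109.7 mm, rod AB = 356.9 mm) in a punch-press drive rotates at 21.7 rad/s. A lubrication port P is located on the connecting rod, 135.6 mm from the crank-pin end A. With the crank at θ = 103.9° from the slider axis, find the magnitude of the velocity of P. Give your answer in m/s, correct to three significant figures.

2.27

ω = 21.7 rad/s.  Crank-pin speed |V_A| = rω = 2.3805 m/s, perpendicular to OA.
Rod angle: sinφ = −(r/L) sinθ ⇒ φ = -17.360°; ω_rod = −rω cosθ/√(L²−r²sin²θ) = +1.6788 rad/s.
V_P = V_A + ω_rod × AP, with AP = 0.1356 m along the rod.
Components: V_Px = −rω sinθ − a·ω_rod·sinφ = -2.2429 m/s;  V_Py = rω cosθ + a·ω_rod·cosφ = -0.35459 m/s.
|V_P| = √(V_Px² + V_Py²) = 2.2707 m/s.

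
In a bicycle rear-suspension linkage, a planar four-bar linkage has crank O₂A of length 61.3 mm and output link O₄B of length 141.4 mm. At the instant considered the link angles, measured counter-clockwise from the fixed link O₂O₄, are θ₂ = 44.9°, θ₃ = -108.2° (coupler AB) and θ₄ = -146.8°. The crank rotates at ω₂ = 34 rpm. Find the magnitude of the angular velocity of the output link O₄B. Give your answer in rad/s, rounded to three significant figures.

ω₂ = 3.56 rad/s (from 34 rpm).
Differentiating the loop-closure r₂e^{iθ₂}+r₃e^{iθ₃}=r₁+r₄e^{iθ₄} gives r₂ω₂e^{iθ₂}+r₃ω₃e^{iθ₃}=r₄ω₄e^{iθ₄}.
Eliminating the other unknown: ω₄ = r₂ω₂ sin(θ₂−θ₃) / [r₄ sin(θ₄−θ₃)].
Numerator sine = +0.45243; denominator sine = -0.62388.
Result = 0.0613·3.56·(+0.45243) / (0.1414·(-0.62388)) = -1.1194 rad/s; magnitude 1.1194 rad/s.

1.12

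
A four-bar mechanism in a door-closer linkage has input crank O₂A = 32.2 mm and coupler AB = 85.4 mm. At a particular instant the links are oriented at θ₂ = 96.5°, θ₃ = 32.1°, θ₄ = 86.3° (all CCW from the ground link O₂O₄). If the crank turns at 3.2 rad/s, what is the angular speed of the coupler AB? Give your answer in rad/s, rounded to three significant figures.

ω₂ = 3.2 rad/s
Differentiating the loop-closure r₂e^{iθ₂}+r₃e^{iθ₃}=r₁+r₄e^{iθ₄} gives r₂ω₂e^{iθ₂}+r₃ω₃e^{iθ₃}=r₄ω₄e^{iθ₄}.
Eliminating the other unknown: ω₃ = r₂ω₂ sin(θ₄−θ₂) / [r₃ sin(θ₃−θ₄)].
Numerator sine = -0.17708; denominator sine = -0.81106.
Result = 0.0322·3.2·(-0.17708) / (0.0854·(-0.81106)) = +0.26344 rad/s; magnitude 0.26344 rad/s.

0.263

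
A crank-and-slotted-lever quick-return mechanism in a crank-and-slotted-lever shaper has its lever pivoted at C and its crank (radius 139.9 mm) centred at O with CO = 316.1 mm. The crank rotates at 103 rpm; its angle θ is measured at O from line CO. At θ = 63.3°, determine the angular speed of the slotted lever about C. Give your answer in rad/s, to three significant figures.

2.67

ω = 10.79 rad/s (from 103 rpm).
Crank pin A relative to C: A = (d + r cosθ, r sinθ); lever angle φ = atan2(r sinθ, d + r cosθ).
Differentiating tanφ: φ̇ = rω(d cosθ + r)/(d² + r² + 2dr cosθ).
d² + r² + 2dr cosθ = |CA|² = 0.159231 m²;  d cosθ + r = +0.28193 m.
|ω_lever| = |0.1399·10.79·+0.28193| / 0.159231 = 2.6718 rad/s.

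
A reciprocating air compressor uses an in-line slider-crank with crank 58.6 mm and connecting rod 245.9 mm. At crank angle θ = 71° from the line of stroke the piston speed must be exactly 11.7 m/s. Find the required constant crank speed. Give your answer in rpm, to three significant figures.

For an in-line slider-crank, |v_piston| = rω|sinθ|·[1 + r cosθ/√(L² − r² sin²θ)].
With r = 0.0586 m, L = 0.2459 m, θ = 71°: the bracketed kinematic factor |dx/dθ| = 0.05982 m.
ω = v/|dx/dθ| = 11.7/0.05982 = 195.59 rad/s.
N = 60ω/(2π) = 1867.7 rpm.

1870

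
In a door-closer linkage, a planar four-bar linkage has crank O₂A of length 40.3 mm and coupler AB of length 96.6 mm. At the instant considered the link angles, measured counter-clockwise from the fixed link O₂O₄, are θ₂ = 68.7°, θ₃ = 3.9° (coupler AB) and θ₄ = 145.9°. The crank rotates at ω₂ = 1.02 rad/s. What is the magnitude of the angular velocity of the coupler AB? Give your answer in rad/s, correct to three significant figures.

0.674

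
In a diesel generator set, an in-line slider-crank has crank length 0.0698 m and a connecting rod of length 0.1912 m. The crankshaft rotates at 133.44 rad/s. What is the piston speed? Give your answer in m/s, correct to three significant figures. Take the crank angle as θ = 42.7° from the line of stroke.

8.07

ω = 133.4 rad/s
For an in-line slider-crank, x = r cosθ + √(L² − r² sin²θ), so v = −rω sinθ·[1 + r cosθ/√(L² − r² sin²θ)].
With r = 0.0698 m, L = 0.1912 m, θ = 42.7°: √(L² − r² sin²θ) = 0.18525 m.
v = −0.0698·133.4·0.67816·[1 + 0.0698·0.73491/0.18525] = -8.0655 m/s.
|v| = 8.0655 m/s.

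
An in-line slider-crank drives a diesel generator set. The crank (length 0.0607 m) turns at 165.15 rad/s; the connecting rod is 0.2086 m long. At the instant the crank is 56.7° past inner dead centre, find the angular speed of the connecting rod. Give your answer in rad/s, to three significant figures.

27.2

ω = 165.2 rad/s
The rod makes angle φ with the slider axis where L sinφ = r sinθ; differentiating, L cosφ·φ̇ = r ω cosθ.
L cosφ = √(L² − r² sin²θ) = 0.20234 m.
|ω_rod| = r ω |cosθ| / √(L² − r² sin²θ) = 0.0607·165.2·0.54902/0.20234 = 27.201 rad/s.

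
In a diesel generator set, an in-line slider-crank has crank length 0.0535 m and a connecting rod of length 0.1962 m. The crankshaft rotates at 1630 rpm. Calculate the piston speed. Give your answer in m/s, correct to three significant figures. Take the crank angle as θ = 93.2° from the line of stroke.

ω = 2π·1630/60 = 170.7 rad/s
For an in-line slider-crank, x = r cosθ + √(L² − r² sin²θ), so v = −rω sinθ·[1 + r cosθ/√(L² − r² sin²θ)].
With r = 0.0535 m, L = 0.1962 m, θ = 93.2°: √(L² − r² sin²θ) = 0.18879 m.
v = −0.0535·170.7·0.99844·[1 + 0.0535·-0.05582/0.18879] = -8.9736 m/s.
|v| = 8.9736 m/s.

8.97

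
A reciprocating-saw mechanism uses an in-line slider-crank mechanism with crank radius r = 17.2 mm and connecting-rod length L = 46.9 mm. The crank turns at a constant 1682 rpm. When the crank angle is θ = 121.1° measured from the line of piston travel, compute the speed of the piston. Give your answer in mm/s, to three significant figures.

2080

ω = 2π·1682/60 = 176.1 rad/s
For an in-line slider-crank, x = r cosθ + √(L² − r² sin²θ), so v = −rω sinθ·[1 + r cosθ/√(L² − r² sin²θ)].
With r = 0.0172 m, L = 0.0469 m, θ = 121.1°: √(L² − r² sin²θ) = 0.044528 m.
v = −0.0172·176.1·0.85627·[1 + 0.0172·-0.51653/0.044528] = -2.0765 m/s.
|v| = 2.0765 m/s = 2076.5 mm/s.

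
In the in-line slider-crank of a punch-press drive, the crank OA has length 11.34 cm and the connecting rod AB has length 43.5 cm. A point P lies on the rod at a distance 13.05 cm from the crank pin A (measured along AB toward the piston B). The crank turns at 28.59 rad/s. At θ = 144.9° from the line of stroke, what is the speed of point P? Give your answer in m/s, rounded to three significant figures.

2.55

ω = 28.59 rad/s.  Crank-pin speed |V_A| = rω = 3.2421 m/s, perpendicular to OA.
Rod angle: sinφ = −(r/L) sinθ ⇒ φ = -8.621°; ω_rod = −rω cosθ/√(L²−r²sin²θ) = +6.1674 rad/s.
V_P = V_A + ω_rod × AP, with AP = 0.1305 m along the rod.
Components: V_Px = −rω sinθ − a·ω_rod·sinφ = -1.7436 m/s;  V_Py = rω cosθ + a·ω_rod·cosφ = -1.8568 m/s.
|V_P| = √(V_Px² + V_Py²) = 2.5471 m/s.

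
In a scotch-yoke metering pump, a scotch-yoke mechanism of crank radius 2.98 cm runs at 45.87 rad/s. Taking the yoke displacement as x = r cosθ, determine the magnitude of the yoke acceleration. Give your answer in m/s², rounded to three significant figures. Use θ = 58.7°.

ω = 45.87 rad/s
x = r cosθ ⇒ ẍ = −rω² cosθ (ω constant).
|a| = rω²|cosθ| = 0.0298·(45.87)²·|cos 58.7°| = 32.574 m/s².

32.6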